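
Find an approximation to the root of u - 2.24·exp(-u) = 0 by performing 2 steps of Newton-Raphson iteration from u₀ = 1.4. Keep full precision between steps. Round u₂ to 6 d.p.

0.904976

f'(u) = 1 + 2.24·exp(-u)
u_0 = 1.400000: f = 0.847623, f' = 1.552377 → u_1 = 1.400000 - (0.847623)/(1.552377) = 0.853984
u_1 = 0.853984: f = -0.099619, f' = 1.953603 → u_2 = 0.853984 - (-0.099619)/(1.953603) = 0.904976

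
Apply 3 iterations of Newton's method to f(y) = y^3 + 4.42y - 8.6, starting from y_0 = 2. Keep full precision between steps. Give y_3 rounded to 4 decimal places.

f'(y) = 3y^2 + 4.42
y_0 = 2.000000: f = 8.240000, f' = 16.420000 → y_1 = 2.000000 - (8.240000)/(16.420000) = 1.498173
y_1 = 1.498173: f = 1.384607, f' = 11.153567 → y_2 = 1.498173 - (1.384607)/(11.153567) = 1.374033
y_2 = 1.374033: f = 0.067351, f' = 10.083897 → y_3 = 1.374033 - (0.067351)/(10.083897) = 1.367354

1.3674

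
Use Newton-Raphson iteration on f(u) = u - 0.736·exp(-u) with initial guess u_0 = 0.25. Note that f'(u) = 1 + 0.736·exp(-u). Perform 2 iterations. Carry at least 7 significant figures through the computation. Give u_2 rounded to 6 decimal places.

Newton update: u ← u − f(u)/f'(u).
u_0 = 0.250000: f = -0.323197, f' = 1.573197 → u_1 = 0.250000 - (-0.323197)/(1.573197) = 0.455440
u_1 = 0.455440: f = -0.011309, f' = 1.466748 → u_2 = 0.455440 - (-0.011309)/(1.466748) = 0.463150

0.463150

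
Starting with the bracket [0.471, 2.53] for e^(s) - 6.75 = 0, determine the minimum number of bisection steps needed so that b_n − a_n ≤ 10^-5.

18

Initial width b − a = 2.53 − 0.471 = 2.059000.
After n steps the width is (b−a)/2^n; need (b−a)/2^n ≤ 10^-5.
So n ≥ log₂(2.059000/10^-5) = log₂(205900.0000) ≈ 17.6516.
Hence n = 18.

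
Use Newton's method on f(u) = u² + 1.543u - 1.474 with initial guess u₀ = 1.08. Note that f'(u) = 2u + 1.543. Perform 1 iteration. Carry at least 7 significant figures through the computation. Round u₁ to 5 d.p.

Newton update: u ← u − f(u)/f'(u).
u_0 = 1.080000: f = 1.358840, f' = 3.703000 → u_1 = 1.080000 - (1.358840)/(3.703000) = 0.713043

0.71304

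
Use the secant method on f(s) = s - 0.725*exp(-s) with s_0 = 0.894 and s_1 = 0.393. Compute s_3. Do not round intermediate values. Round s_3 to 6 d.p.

0.458453

f(s_0) = 0.597463, f(s_1) = -0.096396
s_2 = 0.393000 - (-0.096396)·(0.393000 - 0.894000)/(-0.096396 - (0.597463)) = 0.462602; f(s_2) = 0.006111
s_3 = 0.462602 - (0.006111)·(0.462602 - 0.393000)/(0.006111 - (-0.096396)) = 0.458453; f(s_3) = 0.000064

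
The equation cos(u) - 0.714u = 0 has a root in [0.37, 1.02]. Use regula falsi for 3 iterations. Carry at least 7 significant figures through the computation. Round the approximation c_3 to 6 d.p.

0.885928

False-position update: c = (a·f(b) − b·f(a))/(f(b) − f(a)); replace the endpoint whose sign matches f(c).
f(0.370000) = 0.668147, f(1.020000) = -0.204914
step 1: c = 0.867440, f(c) = 0.027429 > 0 → new bracket [0.867440, 1.020000]
step 2: c = 0.885450, f(c) = 0.000729 > 0 → new bracket [0.885450, 1.020000]
step 3: c = 0.885928, f(c) = 0.000019 > 0 → new bracket [0.885928, 1.020000]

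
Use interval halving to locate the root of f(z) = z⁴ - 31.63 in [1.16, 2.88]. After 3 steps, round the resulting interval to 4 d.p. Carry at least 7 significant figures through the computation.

[2.2350, 2.4500]

f(1.160000) = -29.819361, f(2.880000) = 37.167071 (opposite signs)
step 1: m = 2.020000, f(m) = -14.980336 < 0 → root in [2.020000, 2.880000]
step 2: m = 2.450000, f(m) = 4.400006 > 0 → root in [2.020000, 2.450000]
step 3: m = 2.235000, f(m) = -6.677727 < 0 → root in [2.235000, 2.450000]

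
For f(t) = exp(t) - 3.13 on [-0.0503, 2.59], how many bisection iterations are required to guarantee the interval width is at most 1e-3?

12

Initial width b − a = 2.59 − -0.0503 = 2.640300.
After n steps the width is (b−a)/2^n; need (b−a)/2^n ≤ 1e-3.
So n ≥ log₂(2.640300/1e-3) = log₂(2640.3000) ≈ 11.3665.
Hence n = 12.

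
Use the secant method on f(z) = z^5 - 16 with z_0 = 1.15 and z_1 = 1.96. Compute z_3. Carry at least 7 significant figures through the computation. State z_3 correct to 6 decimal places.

1.700237

f(z_0) = -13.988643, f(z_1) = 12.925465
z_2 = 1.960000 - (12.925465)·(1.960000 - 1.150000)/(12.925465 - (-13.988643)) = 1.570999; f(z_2) = -6.430727
z_3 = 1.570999 - (-6.430727)·(1.570999 - 1.960000)/(-6.430727 - (12.925465)) = 1.700237; f(z_3) = -1.791534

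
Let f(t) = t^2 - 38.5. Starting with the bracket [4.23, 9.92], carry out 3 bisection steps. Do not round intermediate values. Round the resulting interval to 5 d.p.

[5.65250, 6.36375]

f(4.230000) = -20.607100, f(9.920000) = 59.906400 (opposite signs)
step 1: m = 7.075000, f(m) = 11.555625 > 0 → root in [4.230000, 7.075000]
step 2: m = 5.652500, f(m) = -6.549244 < 0 → root in [5.652500, 7.075000]
step 3: m = 6.363750, f(m) = 1.997314 > 0 → root in [5.652500, 6.363750]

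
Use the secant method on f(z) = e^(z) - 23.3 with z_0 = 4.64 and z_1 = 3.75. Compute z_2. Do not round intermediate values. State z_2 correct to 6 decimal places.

f(z_0) = 80.244348, f(z_1) = 19.221082
z_2 = 3.750000 - (19.221082)·(3.750000 - 4.640000)/(19.221082 - (80.244348)) = 3.469668; f(z_2) = 8.826081

3.469668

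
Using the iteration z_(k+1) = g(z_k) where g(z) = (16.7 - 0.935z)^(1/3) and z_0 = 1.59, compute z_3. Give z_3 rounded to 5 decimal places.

z_1 = g(1.590000) = 2.477850
z_2 = g(2.477850) = 2.431935
z_3 = g(2.431935) = 2.434352

2.43435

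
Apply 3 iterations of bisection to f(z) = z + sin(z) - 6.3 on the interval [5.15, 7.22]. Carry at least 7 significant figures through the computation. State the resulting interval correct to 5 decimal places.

[6.18500, 6.44375]

f(5.150000) = -2.055767, f(7.220000) = 1.725675 (opposite signs)
step 1: m = 6.185000, f(m) = -0.213028 < 0 → root in [6.185000, 7.220000]
step 2: m = 6.702500, f(m) = 0.809635 > 0 → root in [6.185000, 6.702500]
step 3: m = 6.443750, f(m) = 0.303626 > 0 → root in [6.185000, 6.443750]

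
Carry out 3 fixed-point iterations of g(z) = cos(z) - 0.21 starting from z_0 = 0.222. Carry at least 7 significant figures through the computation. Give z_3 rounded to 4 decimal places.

0.6622

z_1 = g(0.222000) = 0.765459
z_2 = g(0.765459) = 0.511064
z_3 = g(0.511064) = 0.662224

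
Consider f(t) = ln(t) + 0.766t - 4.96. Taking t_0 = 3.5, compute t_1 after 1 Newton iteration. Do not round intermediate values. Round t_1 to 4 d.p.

f'(t) = 1/t + 0.766
t_0 = 3.500000: f = -1.026237, f' = 1.051714 → t_1 = 3.500000 - (-1.026237)/(1.051714) = 4.475775

4.4758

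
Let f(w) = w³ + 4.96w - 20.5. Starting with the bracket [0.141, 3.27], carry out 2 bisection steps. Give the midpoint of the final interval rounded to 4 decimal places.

2.0966

f(0.141000) = -19.797837, f(3.270000) = 30.684983 (opposite signs)
step 1: m = 1.705500, f(m) = -7.079881 < 0 → root in [1.705500, 3.270000]
step 2: m = 2.487750, f(m) = 7.235676 > 0 → root in [1.705500, 2.487750]
Midpoint of [1.705500, 2.487750] = 2.096625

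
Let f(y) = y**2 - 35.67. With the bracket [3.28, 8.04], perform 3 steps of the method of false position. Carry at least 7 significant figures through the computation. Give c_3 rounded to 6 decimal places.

5.961281

f(3.280000) = -24.911600, f(8.040000) = 28.971600
step 1: c = 5.480671, f(c) = -5.632241 < 0 → new bracket [5.480671, 8.040000]
step 2: c = 5.897237, f(c) = -0.892601 < 0 → new bracket [5.897237, 8.040000]
step 3: c = 5.961281, f(c) = -0.133130 < 0 → new bracket [5.961281, 8.040000]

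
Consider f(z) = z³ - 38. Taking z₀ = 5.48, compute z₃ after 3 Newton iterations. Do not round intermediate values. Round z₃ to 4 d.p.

3.3659

f'(z) = 3z²
z_0 = 5.480000: f = 126.566592, f' = 90.091200 → z_1 = 5.480000 - (126.566592)/(90.091200) = 4.075128
z_1 = 4.075128: f = 29.674305, f' = 49.820008 → z_2 = 4.075128 - (29.674305)/(49.820008) = 3.479498
z_2 = 3.479498: f = 4.125951, f' = 36.320716 → z_3 = 3.479498 - (4.125951)/(36.320716) = 3.365900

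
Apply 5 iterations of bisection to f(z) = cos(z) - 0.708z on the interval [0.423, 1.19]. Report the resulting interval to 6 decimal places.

[0.878406, 0.902375]

f(0.423000) = 0.612378, f(1.190000) = -0.470860 (opposite signs)
step 1: m = 0.806500, f(m) = 0.121027 > 0 → root in [0.806500, 1.190000]
step 2: m = 0.998250, f(m) = -0.164987 < 0 → root in [0.806500, 0.998250]
step 3: m = 0.902375, f(m) = -0.019134 < 0 → root in [0.806500, 0.902375]
step 4: m = 0.854437, f(m) = 0.051701 > 0 → root in [0.854437, 0.902375]
step 5: m = 0.878406, f(m) = 0.016467 > 0 → root in [0.878406, 0.902375]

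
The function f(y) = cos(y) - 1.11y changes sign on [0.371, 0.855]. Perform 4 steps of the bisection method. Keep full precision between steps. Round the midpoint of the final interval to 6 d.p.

f(0.371000) = 0.520155, f(0.855000) = -0.292831 (opposite signs)
step 1: m = 0.613000, f(m) = 0.137496 > 0 → root in [0.613000, 0.855000]
step 2: m = 0.734000, f(m) = -0.072239 < 0 → root in [0.613000, 0.734000]
step 3: m = 0.673500, f(m) = 0.034058 > 0 → root in [0.673500, 0.734000]
step 4: m = 0.703750, f(m) = -0.018742 < 0 → root in [0.673500, 0.703750]
Midpoint of [0.673500, 0.703750] = 0.688625

0.688625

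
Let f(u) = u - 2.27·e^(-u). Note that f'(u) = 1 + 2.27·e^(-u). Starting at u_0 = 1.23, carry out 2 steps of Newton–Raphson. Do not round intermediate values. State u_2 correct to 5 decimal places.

0.91183

u_0 = 1.230000: f = 0.566496, f' = 1.663504 → u_1 = 1.230000 - (0.566496)/(1.663504) = 0.889456
u_1 = 0.889456: f = -0.043239, f' = 1.932696 → u_2 = 0.889456 - (-0.043239)/(1.932696) = 0.911829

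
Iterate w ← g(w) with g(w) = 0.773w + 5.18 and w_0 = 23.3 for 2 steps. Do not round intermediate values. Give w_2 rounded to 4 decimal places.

23.1066

w_1 = g(23.300000) = 23.190900
w_2 = g(23.190900) = 23.106566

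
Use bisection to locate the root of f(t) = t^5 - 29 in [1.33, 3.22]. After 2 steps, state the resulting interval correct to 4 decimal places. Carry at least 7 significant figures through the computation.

f(1.330000) = -24.838420, f(3.220000) = 317.161974 (opposite signs)
step 1: m = 2.275000, f(m) = 31.940639 > 0 → root in [1.330000, 2.275000]
step 2: m = 1.802500, f(m) = -9.972735 < 0 → root in [1.802500, 2.275000]

[1.8025, 2.2750]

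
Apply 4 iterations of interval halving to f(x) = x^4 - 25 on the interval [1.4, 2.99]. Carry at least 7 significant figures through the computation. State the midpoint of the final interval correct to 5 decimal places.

f(1.400000) = -21.158400, f(2.990000) = 54.925388 (opposite signs)
step 1: m = 2.195000, f(m) = -1.786635 < 0 → root in [2.195000, 2.990000]
step 2: m = 2.592500, f(m) = 20.172597 > 0 → root in [2.195000, 2.592500]
step 3: m = 2.393750, f(m) = 7.833348 > 0 → root in [2.195000, 2.393750]
step 4: m = 2.294375, f(m) = 2.711345 > 0 → root in [2.195000, 2.294375]
Midpoint of [2.195000, 2.294375] = 2.244688

2.24469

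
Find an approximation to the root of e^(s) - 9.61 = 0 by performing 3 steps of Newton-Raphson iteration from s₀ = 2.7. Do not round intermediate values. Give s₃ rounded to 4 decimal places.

Newton update: s ← s − f(s)/f'(s).
f'(s) = e^(s)
s_0 = 2.700000: f = 5.269732, f' = 14.879732 → s_1 = 2.700000 - (5.269732)/(14.879732) = 2.345845
s_1 = 2.345845: f = 0.832092, f' = 10.442092 → s_2 = 2.345845 - (0.832092)/(10.442092) = 2.266159
s_2 = 2.266159: f = 0.032290, f' = 9.642290 → s_3 = 2.266159 - (0.032290)/(9.642290) = 2.262810

2.2628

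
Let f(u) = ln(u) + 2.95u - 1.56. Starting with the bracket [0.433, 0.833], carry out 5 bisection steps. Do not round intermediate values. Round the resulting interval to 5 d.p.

[0.65800, 0.67050]

f(0.433000) = -1.119668, f(0.833000) = 0.714628 (opposite signs)
step 1: m = 0.633000, f(m) = -0.149935 < 0 → root in [0.633000, 0.833000]
step 2: m = 0.733000, f(m) = 0.291740 > 0 → root in [0.633000, 0.733000]
step 3: m = 0.683000, f(m) = 0.073590 > 0 → root in [0.633000, 0.683000]
step 4: m = 0.658000, f(m) = -0.037450 < 0 → root in [0.658000, 0.683000]
step 5: m = 0.670500, f(m) = 0.018243 > 0 → root in [0.658000, 0.670500]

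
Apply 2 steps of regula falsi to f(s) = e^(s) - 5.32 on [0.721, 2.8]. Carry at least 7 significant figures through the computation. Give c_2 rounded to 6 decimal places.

1.440046

False-position update: c = (a·f(b) − b·f(a))/(f(b) − f(a)); replace the endpoint whose sign matches f(c).
f(0.721000) = -3.263511, f(2.800000) = 11.124647
step 1: c = 1.192557, f(c) = -2.024502 < 0 → new bracket [1.192557, 2.800000]
step 2: c = 1.440046, f(c) = -1.099108 < 0 → new bracket [1.440046, 2.800000]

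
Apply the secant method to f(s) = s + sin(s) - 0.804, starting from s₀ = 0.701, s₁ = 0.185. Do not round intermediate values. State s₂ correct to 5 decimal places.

Secant update: s_(k+1) = s_k − f(s_k)·(s_k − s_(k-1))/(f(s_k) − f(s_(k-1))).
f(s_0) = 0.541982, f(s_1) = -0.435053
s_2 = 0.185000 - (-0.435053)·(0.185000 - 0.701000)/(-0.435053 - (0.541982)) = 0.414764; f(s_2) = 0.013738

0.41476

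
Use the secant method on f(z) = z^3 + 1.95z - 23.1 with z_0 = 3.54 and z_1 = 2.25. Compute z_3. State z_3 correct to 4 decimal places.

2.6353

f(z_0) = 28.164864, f(z_1) = -7.321875
z_2 = 2.250000 - (-7.321875)·(2.250000 - 3.540000)/(-7.321875 - (28.164864)) = 2.516162; f(z_2) = -2.263485
z_3 = 2.516162 - (-2.263485)·(2.516162 - 2.250000)/(-2.263485 - (-7.321875)) = 2.635262; f(z_3) = 0.339612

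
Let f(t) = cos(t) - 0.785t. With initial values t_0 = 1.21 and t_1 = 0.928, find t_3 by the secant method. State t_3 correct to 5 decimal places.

0.84535

f(t_0) = -0.596831, f(t_1) = -0.129044
t_2 = 0.928000 - (-0.129044)·(0.928000 - 1.210000)/(-0.129044 - (-0.596831)) = 0.850207; f(t_2) = -0.007585
t_3 = 0.850207 - (-0.007585)·(0.850207 - 0.928000)/(-0.007585 - (-0.129044)) = 0.845349; f(t_3) = -0.000129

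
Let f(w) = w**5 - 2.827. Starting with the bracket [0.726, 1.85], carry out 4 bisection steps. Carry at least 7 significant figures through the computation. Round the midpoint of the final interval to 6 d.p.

f(0.726000) = -2.625311, f(1.850000) = 18.842987 (opposite signs)
step 1: m = 1.288000, f(m) = 0.717699 > 0 → root in [0.726000, 1.288000]
step 2: m = 1.007000, f(m) = -1.791507 < 0 → root in [1.007000, 1.288000]
step 3: m = 1.147500, f(m) = -0.837411 < 0 → root in [1.147500, 1.288000]
step 4: m = 1.217750, f(m) = -0.149123 < 0 → root in [1.217750, 1.288000]
Midpoint of [1.217750, 1.288000] = 1.252875

1.252875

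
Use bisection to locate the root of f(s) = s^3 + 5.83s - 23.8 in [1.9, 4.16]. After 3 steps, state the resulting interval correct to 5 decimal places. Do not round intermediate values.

f(1.900000) = -5.864000, f(4.160000) = 72.444096 (opposite signs)
step 1: m = 3.030000, f(m) = 21.683027 > 0 → root in [1.900000, 3.030000]
step 2: m = 2.465000, f(m) = 5.548845 > 0 → root in [1.900000, 2.465000]
step 3: m = 2.182500, f(m) = -0.680109 < 0 → root in [2.182500, 2.465000]

[2.18250, 2.46500]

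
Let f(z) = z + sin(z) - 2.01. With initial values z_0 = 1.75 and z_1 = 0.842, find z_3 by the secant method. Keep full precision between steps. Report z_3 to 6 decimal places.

Secant update: z_(k+1) = z_k − f(z_k)·(z_k − z_(k-1))/(f(z_k) − f(z_(k-1))).
f(z_0) = 0.723986, f(z_1) = -0.422023
z_2 = 0.842000 - (-0.422023)·(0.842000 - 1.750000)/(-0.422023 - (0.723986)) = 1.176375; f(z_2) = 0.089595
z_3 = 1.176375 - (0.089595)·(1.176375 - 0.842000)/(0.089595 - (-0.422023)) = 1.117820; f(z_3) = 0.006968

1.117820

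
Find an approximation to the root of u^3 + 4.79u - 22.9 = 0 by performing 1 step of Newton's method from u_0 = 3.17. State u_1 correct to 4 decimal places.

2.4791

Newton update: u ← u − f(u)/f'(u).
f'(u) = 3u^2 + 4.79
u_0 = 3.170000: f = 24.139313, f' = 34.936700 → u_1 = 3.170000 - (24.139313)/(34.936700) = 2.479056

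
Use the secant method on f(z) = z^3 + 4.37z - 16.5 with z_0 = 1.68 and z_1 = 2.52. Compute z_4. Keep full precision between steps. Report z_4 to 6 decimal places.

f(z_0) = -4.416768, f(z_1) = 10.515408
z_2 = 2.520000 - (10.515408)·(2.520000 - 1.680000)/(10.515408 - (-4.416768)) = 1.928462; f(z_2) = -0.900730
z_3 = 1.928462 - (-0.900730)·(1.928462 - 2.520000)/(-0.900730 - (10.515408)) = 1.975135; f(z_3) = -0.163352
z_4 = 1.975135 - (-0.163352)·(1.975135 - 1.928462)/(-0.163352 - (-0.900730)) = 1.985474; f(z_4) = 0.003471

1.985474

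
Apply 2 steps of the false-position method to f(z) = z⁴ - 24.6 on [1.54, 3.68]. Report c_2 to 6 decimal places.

False-position update: c = (a·f(b) − b·f(a))/(f(b) − f(a)); replace the endpoint whose sign matches f(c).
f(1.540000) = -18.975513, f(3.680000) = 158.796598
step 1: c = 1.768425, f(c) = -14.819825 < 0 → new bracket [1.768425, 3.680000]
step 2: c = 1.931596, f(c) = -10.679160 < 0 → new bracket [1.931596, 3.680000]

1.931596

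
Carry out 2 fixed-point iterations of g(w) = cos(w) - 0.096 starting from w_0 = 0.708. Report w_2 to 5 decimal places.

w_1 = g(0.708000) = 0.663664
w_2 = g(0.663664) = 0.691740

0.69174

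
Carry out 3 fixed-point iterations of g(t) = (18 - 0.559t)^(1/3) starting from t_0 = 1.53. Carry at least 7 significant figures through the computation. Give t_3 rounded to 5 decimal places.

t_1 = g(1.530000) = 2.578558
t_2 = g(2.578558) = 2.548831
t_3 = g(2.548831) = 2.549684

2.54968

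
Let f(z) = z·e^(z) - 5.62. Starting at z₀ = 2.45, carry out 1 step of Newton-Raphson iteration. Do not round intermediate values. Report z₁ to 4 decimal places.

f'(z) = (z + 1)·e^(z)
z_0 = 2.450000: f = 22.771449, f' = 39.979796 → z_1 = 2.450000 - (22.771449)/(39.979796) = 1.880426

1.8804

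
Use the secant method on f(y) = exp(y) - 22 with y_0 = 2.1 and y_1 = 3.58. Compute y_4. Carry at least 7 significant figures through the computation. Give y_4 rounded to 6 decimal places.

f(y_0) = -13.833830, f(y_1) = 13.873541
y_2 = 3.580000 - (13.873541)·(3.580000 - 2.100000)/(13.873541 - (-13.833830)) = 2.838939; f(y_2) = -4.902378
y_3 = 2.838939 - (-4.902378)·(2.838939 - 3.580000)/(-4.902378 - (13.873541)) = 3.032430; f(y_3) = -1.252417
y_4 = 3.032430 - (-1.252417)·(3.032430 - 2.838939)/(-1.252417 - (-4.902378)) = 3.098822; f(y_4) = 0.171827

3.098822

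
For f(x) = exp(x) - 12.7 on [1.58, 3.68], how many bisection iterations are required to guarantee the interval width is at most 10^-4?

Initial width b − a = 3.68 − 1.58 = 2.100000.
After n steps the width is (b−a)/2^n; need (b−a)/2^n ≤ 10^-4.
So n ≥ log₂(2.100000/10^-4) = log₂(21000.0000) ≈ 14.3581.
Hence n = 15.

15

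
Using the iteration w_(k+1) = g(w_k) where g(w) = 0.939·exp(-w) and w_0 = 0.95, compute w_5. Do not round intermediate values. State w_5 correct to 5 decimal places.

w_1 = g(0.950000) = 0.363150
w_2 = g(0.363150) = 0.653058
w_3 = g(0.653058) = 0.488704
w_4 = g(0.488704) = 0.576002
w_5 = g(0.576002) = 0.527851

0.52785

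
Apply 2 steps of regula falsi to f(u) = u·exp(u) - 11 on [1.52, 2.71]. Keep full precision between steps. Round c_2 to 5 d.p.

False-position update: c = (a·f(b) − b·f(a))/(f(b) − f(a)); replace the endpoint whose sign matches f(c).
f(1.520000) = -4.050218, f(2.710000) = 29.729337
step 1: c = 1.662683, f(c) = -2.231944 < 0 → new bracket [1.662683, 2.710000]
step 2: c = 1.735820, f(c) = -1.151693 < 0 → new bracket [1.735820, 2.710000]

1.73582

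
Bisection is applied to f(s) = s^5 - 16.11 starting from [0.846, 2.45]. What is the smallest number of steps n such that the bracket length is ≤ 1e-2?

8

Initial width b − a = 2.45 − 0.846 = 1.604000.
After n steps the width is (b−a)/2^n; need (b−a)/2^n ≤ 1e-2.
So n ≥ log₂(1.604000/1e-2) = log₂(160.4000) ≈ 7.3255.
Hence n = 8.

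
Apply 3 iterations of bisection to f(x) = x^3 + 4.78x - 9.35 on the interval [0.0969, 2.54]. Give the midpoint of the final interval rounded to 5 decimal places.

1.47114

f(0.096900) = -8.885908, f(2.540000) = 19.178264 (opposite signs)
step 1: m = 1.318450, f(m) = -0.755934 < 0 → root in [1.318450, 2.540000]
step 2: m = 1.929225, f(m) = 7.052096 > 0 → root in [1.318450, 1.929225]
step 3: m = 1.623838, f(m) = 2.693756 > 0 → root in [1.318450, 1.623838]
Midpoint of [1.318450, 1.623838] = 1.471144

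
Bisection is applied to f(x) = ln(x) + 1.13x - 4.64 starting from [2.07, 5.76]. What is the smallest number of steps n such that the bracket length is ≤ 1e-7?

26

Initial width b − a = 5.76 − 2.07 = 3.690000.
After n steps the width is (b−a)/2^n; need (b−a)/2^n ≤ 1e-7.
So n ≥ log₂(3.690000/1e-7) = log₂(36900000.0000) ≈ 25.1371.
Hence n = 26.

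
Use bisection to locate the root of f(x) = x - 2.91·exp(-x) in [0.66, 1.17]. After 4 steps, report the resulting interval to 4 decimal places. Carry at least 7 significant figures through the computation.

[1.0106, 1.0425]

f(0.660000) = -0.844037, f(1.170000) = 0.266832 (opposite signs)
step 1: m = 0.915000, f(m) = -0.250503 < 0 → root in [0.915000, 1.170000]
step 2: m = 1.042500, f(m) = 0.016515 > 0 → root in [0.915000, 1.042500]
step 3: m = 0.978750, f(m) = -0.114771 < 0 → root in [0.978750, 1.042500]
step 4: m = 1.010625, f(m) = -0.048590 < 0 → root in [1.010625, 1.042500]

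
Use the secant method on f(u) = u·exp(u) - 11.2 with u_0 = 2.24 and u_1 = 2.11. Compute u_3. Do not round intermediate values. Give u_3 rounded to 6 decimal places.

1.830767

f(u_0) = 9.841062, f(u_1) = 6.203789
u_2 = 2.110000 - (6.203789)·(2.110000 - 2.240000)/(6.203789 - (9.841062)) = 1.888270; f(u_2) = 1.277550
u_3 = 1.888270 - (1.277550)·(1.888270 - 2.110000)/(1.277550 - (6.203789)) = 1.830767; f(u_3) = 0.221559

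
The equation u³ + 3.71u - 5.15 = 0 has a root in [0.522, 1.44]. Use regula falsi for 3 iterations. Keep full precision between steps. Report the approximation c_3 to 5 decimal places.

False-position update: c = (a·f(b) − b·f(a))/(f(b) − f(a)); replace the endpoint whose sign matches f(c).
f(0.522000) = -3.071143, f(1.440000) = 3.178384
step 1: c = 0.973124, f(c) = -0.618193 < 0 → new bracket [0.973124, 1.440000]
step 2: c = 1.049145, f(c) = -0.102875 < 0 → new bracket [1.049145, 1.440000]
step 3: c = 1.061399, f(c) = -0.016473 < 0 → new bracket [1.061399, 1.440000]

1.06140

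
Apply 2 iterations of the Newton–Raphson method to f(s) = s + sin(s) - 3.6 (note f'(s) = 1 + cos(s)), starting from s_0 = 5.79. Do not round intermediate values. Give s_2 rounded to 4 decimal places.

4.6275

s_0 = 5.790000: f = 1.716566, f' = 1.880829 → s_1 = 5.790000 - (1.716566)/(1.880829) = 4.877336
s_1 = 4.877336: f = 0.290908, f' = 1.164200 → s_2 = 4.877336 - (0.290908)/(1.164200) = 4.627457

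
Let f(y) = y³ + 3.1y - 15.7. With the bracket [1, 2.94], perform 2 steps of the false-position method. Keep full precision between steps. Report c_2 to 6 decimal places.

f(1.000000) = -11.600000, f(2.940000) = 18.826184
step 1: c = 1.739626, f(c) = -5.042530 < 0 → new bracket [1.739626, 2.940000]
step 2: c = 1.993218, f(c) = -1.602127 < 0 → new bracket [1.993218, 2.940000]

1.993218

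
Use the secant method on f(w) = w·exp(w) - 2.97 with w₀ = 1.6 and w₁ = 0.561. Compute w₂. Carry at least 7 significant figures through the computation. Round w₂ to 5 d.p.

f(w_0) = 4.954852, f(w_1) = -1.986890
w_2 = 0.561000 - (-1.986890)·(0.561000 - 1.600000)/(-1.986890 - (4.954852)) = 0.858386; f(w_2) = -0.944766

0.85839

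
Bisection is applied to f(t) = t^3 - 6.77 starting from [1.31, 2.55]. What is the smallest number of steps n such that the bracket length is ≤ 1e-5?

Initial width b − a = 2.55 − 1.31 = 1.240000.
After n steps the width is (b−a)/2^n; need (b−a)/2^n ≤ 1e-5.
So n ≥ log₂(1.240000/1e-5) = log₂(124000.0000) ≈ 16.9200.
Hence n = 17.

17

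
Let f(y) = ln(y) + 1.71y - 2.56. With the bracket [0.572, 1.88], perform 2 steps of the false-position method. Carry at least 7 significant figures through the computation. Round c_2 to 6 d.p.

False-position update: c = (a·f(b) − b·f(a))/(f(b) − f(a)); replace the endpoint whose sign matches f(c).
f(0.572000) = -2.140496, f(1.880000) = 1.286072
step 1: c = 1.389077, f(c) = 0.143961 > 0 → new bracket [0.572000, 1.389077]
step 2: c = 1.337587, f(c) = 0.018140 > 0 → new bracket [0.572000, 1.337587]

1.337587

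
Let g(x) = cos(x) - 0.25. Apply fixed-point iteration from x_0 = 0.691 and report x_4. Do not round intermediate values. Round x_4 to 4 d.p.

x_1 = g(0.691000) = 0.520609
x_2 = g(0.520609) = 0.617516
x_3 = g(0.617516) = 0.565319
x_4 = g(0.565319) = 0.594418

0.5944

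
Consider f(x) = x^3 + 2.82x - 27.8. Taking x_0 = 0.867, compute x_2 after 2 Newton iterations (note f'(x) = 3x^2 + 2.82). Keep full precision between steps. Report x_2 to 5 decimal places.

3.99077

x_0 = 0.867000: f = -24.703346, f' = 5.075067 → x_1 = 0.867000 - (-24.703346)/(5.075067) = 5.734590
x_1 = 5.734590: f = 176.956537, f' = 101.476569 → x_2 = 5.734590 - (176.956537)/(101.476569) = 3.990773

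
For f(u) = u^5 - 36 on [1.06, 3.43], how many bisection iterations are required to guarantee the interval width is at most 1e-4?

15

Initial width b − a = 3.43 − 1.06 = 2.370000.
After n steps the width is (b−a)/2^n; need (b−a)/2^n ≤ 1e-4.
So n ≥ log₂(2.370000/1e-4) = log₂(23700.0000) ≈ 14.5326.
Hence n = 15.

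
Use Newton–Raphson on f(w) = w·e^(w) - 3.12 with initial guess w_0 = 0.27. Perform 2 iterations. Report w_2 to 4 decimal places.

1.4277

f'(w) = (w + 1)·e^(w)
w_0 = 0.270000: f = -2.766310, f' = 1.663655 → w_1 = 0.270000 - (-2.766310)/(1.663655) = 1.932791
w_1 = 1.932791: f = 10.233191, f' = 20.261954 → w_2 = 1.932791 - (10.233191)/(20.261954) = 1.427746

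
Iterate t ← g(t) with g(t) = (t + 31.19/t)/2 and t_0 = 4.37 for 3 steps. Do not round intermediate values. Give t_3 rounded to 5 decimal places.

t_1 = g(4.370000) = 5.753650
t_2 = g(5.753650) = 5.587278
t_3 = g(5.587278) = 5.584801

5.58480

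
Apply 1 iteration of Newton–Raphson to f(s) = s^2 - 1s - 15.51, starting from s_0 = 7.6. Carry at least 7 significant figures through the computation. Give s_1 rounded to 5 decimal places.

5.15986

f'(s) = 2s - 1
s_0 = 7.600000: f = 34.650000, f' = 14.200000 → s_1 = 7.600000 - (34.650000)/(14.200000) = 5.159859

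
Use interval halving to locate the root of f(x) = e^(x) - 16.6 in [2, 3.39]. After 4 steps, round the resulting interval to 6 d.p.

f(2.000000) = -9.210944, f(3.390000) = 13.065952 (opposite signs)
step 1: m = 2.695000, f(m) = -1.794481 < 0 → root in [2.695000, 3.390000]
step 2: m = 3.042500, f(m) = 4.357572 > 0 → root in [2.695000, 3.042500]
step 3: m = 2.868750, f(m) = 1.014986 > 0 → root in [2.695000, 2.868750]
step 4: m = 2.781875, f(m) = -0.450728 < 0 → root in [2.781875, 2.868750]

[2.781875, 2.868750]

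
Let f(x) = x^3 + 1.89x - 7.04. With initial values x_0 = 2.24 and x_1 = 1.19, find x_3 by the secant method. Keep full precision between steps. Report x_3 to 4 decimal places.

1.6197

f(x_0) = 8.433024, f(x_1) = -3.105741
x_2 = 1.190000 - (-3.105741)·(1.190000 - 2.240000)/(-3.105741 - (8.433024)) = 1.472615; f(x_2) = -1.063252
x_3 = 1.472615 - (-1.063252)·(1.472615 - 1.190000)/(-1.063252 - (-3.105741)) = 1.619735; f(x_3) = 0.270741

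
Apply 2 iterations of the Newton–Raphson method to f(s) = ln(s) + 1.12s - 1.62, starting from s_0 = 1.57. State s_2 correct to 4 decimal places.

Newton update: s ← s − f(s)/f'(s).
f'(s) = 1/s + 1.12
s_0 = 1.570000: f = 0.589476, f' = 1.756943 → s_1 = 1.570000 - (0.589476)/(1.756943) = 1.234488
s_1 = 1.234488: f = -0.026717, f' = 1.930053 → s_2 = 1.234488 - (-0.026717)/(1.930053) = 1.248331

1.2483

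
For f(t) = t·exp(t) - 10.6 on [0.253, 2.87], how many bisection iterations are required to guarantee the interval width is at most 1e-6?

Initial width b − a = 2.87 − 0.253 = 2.617000.
After n steps the width is (b−a)/2^n; need (b−a)/2^n ≤ 1e-6.
So n ≥ log₂(2.617000/1e-6) = log₂(2617000.0000) ≈ 21.3195.
Hence n = 22.

22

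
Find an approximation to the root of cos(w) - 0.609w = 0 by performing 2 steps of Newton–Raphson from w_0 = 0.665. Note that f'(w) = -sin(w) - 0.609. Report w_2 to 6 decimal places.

w_0 = 0.665000: f = 0.381932, f' = -1.226059 → w_1 = 0.665000 - (0.381932)/(-1.226059) = 0.976512
w_1 = 0.976512: f = -0.034779, f' = -1.437549 → w_2 = 0.976512 - (-0.034779)/(-1.437549) = 0.952318

0.952318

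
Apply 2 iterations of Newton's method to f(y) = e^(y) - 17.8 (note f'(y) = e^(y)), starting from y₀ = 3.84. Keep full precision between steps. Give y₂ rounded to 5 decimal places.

y_0 = 3.840000: f = 28.725474, f' = 46.525474 → y_1 = 3.840000 - (28.725474)/(46.525474) = 3.222586
y_1 = 3.222586: f = 7.292929, f' = 25.092929 → y_2 = 3.222586 - (7.292929)/(25.092929) = 2.931949

2.93195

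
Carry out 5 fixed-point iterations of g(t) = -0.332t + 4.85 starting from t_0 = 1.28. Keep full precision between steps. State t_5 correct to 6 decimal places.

t_1 = g(1.280000) = 4.425040
t_2 = g(4.425040) = 3.380887
t_3 = g(3.380887) = 3.727546
t_4 = g(3.727546) = 3.612455
t_5 = g(3.612455) = 3.650665

3.650665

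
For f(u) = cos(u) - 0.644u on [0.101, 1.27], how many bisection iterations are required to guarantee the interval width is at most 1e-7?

Initial width b − a = 1.27 − 0.101 = 1.169000.
After n steps the width is (b−a)/2^n; need (b−a)/2^n ≤ 1e-7.
So n ≥ log₂(1.169000/1e-7) = log₂(11690000.0000) ≈ 23.4788.
Hence n = 24.

24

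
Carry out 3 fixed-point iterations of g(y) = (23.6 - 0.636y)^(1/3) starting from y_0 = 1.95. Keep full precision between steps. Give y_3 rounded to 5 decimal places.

y_1 = g(1.950000) = 2.817232
y_2 = g(2.817232) = 2.793874
y_3 = g(2.793874) = 2.794509

2.79451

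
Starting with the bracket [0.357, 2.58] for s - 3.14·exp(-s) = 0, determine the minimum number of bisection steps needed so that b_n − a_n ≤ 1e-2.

Initial width b − a = 2.58 − 0.357 = 2.223000.
After n steps the width is (b−a)/2^n; need (b−a)/2^n ≤ 1e-2.
So n ≥ log₂(2.223000/1e-2) = log₂(222.3000) ≈ 7.7964.
Hence n = 8.

8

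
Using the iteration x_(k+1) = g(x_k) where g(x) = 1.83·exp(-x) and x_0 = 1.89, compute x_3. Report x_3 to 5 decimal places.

0.45673

x_1 = g(1.890000) = 0.276461
x_2 = g(0.276461) = 1.387987
x_3 = g(1.387987) = 0.456726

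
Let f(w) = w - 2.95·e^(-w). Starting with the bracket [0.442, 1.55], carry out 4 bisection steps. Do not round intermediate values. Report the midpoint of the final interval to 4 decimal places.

1.0306

f(0.442000) = -1.454111, f(1.550000) = 0.923868 (opposite signs)
step 1: m = 0.996000, f(m) = -0.093594 < 0 → root in [0.996000, 1.550000]
step 2: m = 1.273000, f(m) = 0.447028 > 0 → root in [0.996000, 1.273000]
step 3: m = 1.134500, f(m) = 0.185831 > 0 → root in [0.996000, 1.134500]
step 4: m = 1.065250, f(m) = 0.048557 > 0 → root in [0.996000, 1.065250]
Midpoint of [0.996000, 1.065250] = 1.030625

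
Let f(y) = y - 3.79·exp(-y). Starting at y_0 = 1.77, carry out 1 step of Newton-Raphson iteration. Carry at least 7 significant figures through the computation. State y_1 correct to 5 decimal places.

1.08668

Newton update: y ← y − f(y)/f'(y).
f'(y) = 1 + 3.79·exp(-y)
y_0 = 1.770000: f = 1.124438, f' = 1.645562 → y_1 = 1.770000 - (1.124438)/(1.645562) = 1.086685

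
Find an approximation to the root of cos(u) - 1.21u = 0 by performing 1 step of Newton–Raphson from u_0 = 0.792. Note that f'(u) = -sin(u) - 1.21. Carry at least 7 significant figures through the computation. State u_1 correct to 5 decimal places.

0.65884

u_0 = 0.792000: f = -0.255897, f' = -1.921760 → u_1 = 0.792000 - (-0.255897)/(-1.921760) = 0.658842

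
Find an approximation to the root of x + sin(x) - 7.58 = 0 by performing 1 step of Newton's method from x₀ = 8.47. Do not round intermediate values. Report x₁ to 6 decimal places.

4.428917

f'(x) = 1 + cos(x)
x_0 = 8.470000: f = 1.706185, f' = 0.422210 → x_1 = 8.470000 - (1.706185)/(0.422210) = 4.428917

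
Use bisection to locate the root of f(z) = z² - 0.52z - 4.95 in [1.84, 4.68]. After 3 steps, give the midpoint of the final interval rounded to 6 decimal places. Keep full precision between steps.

2.372500

f(1.840000) = -2.521200, f(4.680000) = 14.518800 (opposite signs)
step 1: m = 3.260000, f(m) = 3.982400 > 0 → root in [1.840000, 3.260000]
step 2: m = 2.550000, f(m) = 0.226500 > 0 → root in [1.840000, 2.550000]
step 3: m = 2.195000, f(m) = -1.273375 < 0 → root in [2.195000, 2.550000]
Midpoint of [2.195000, 2.550000] = 2.372500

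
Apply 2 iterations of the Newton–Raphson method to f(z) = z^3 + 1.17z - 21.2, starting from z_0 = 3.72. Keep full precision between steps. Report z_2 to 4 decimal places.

f'(z) = 3z^2 + 1.17
z_0 = 3.720000: f = 34.631248, f' = 42.685200 → z_1 = 3.720000 - (34.631248)/(42.685200) = 2.908683
z_1 = 2.908683: f = 6.811876, f' = 26.551302 → z_2 = 2.908683 - (6.811876)/(26.551302) = 2.652127

2.6521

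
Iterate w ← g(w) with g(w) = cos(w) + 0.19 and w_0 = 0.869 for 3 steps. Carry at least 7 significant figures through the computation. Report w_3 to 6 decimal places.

w_1 = g(0.869000) = 0.835591
w_2 = g(0.835591) = 0.860740
w_3 = g(0.860740) = 0.841877

0.841877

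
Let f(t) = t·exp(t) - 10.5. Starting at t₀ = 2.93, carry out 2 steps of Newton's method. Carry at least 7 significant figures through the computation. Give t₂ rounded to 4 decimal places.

1.9356

f'(t) = (t + 1)·exp(t)
t_0 = 2.930000: f = 44.371957, f' = 73.599588 → t_1 = 2.930000 - (44.371957)/(73.599588) = 2.327117
t_1 = 2.327117: f = 13.349108, f' = 34.097459 → t_2 = 2.327117 - (13.349108)/(34.097459) = 1.935618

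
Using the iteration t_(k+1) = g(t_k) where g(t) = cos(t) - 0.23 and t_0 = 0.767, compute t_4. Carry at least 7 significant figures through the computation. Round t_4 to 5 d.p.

t_1 = g(0.767000) = 0.489996
t_2 = g(0.489996) = 0.652335
t_3 = g(0.652335) = 0.564669
t_4 = g(0.564669) = 0.614766

0.61477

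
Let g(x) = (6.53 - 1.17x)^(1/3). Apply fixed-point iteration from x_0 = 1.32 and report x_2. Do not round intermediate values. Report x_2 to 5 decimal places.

1.65478

x_1 = g(1.320000) = 1.708333
x_2 = g(1.708333) = 1.654777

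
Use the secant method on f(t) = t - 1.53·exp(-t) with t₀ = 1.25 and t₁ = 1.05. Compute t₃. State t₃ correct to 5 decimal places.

f(t_0) = 0.811648, f(t_1) = 0.514595
t_2 = 1.050000 - (0.514595)·(1.050000 - 1.250000)/(0.514595 - (0.811648)) = 0.703532; f(t_2) = -0.053564
t_3 = 0.703532 - (-0.053564)·(0.703532 - 1.050000)/(-0.053564 - (0.514595)) = 0.736196; f(t_3) = 0.003430

0.73620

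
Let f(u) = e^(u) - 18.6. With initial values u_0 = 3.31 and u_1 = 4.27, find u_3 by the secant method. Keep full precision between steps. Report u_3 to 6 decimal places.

Secant update: u_(k+1) = u_k − f(u_k)·(u_k − u_(k-1))/(f(u_k) − f(u_(k-1))).
f(u_0) = 8.785125, f(u_1) = 52.921636
u_2 = 4.270000 - (52.921636)·(4.270000 - 3.310000)/(52.921636 - (8.785125)) = 3.118917; f(u_2) = 4.021875
u_3 = 3.118917 - (4.021875)·(3.118917 - 4.270000)/(4.021875 - (52.921636)) = 3.024244; f(u_3) = 1.978439

3.024244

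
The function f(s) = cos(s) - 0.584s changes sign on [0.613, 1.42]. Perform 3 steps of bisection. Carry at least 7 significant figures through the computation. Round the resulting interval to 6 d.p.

f(0.613000) = 0.459934, f(1.420000) = -0.679055 (opposite signs)
step 1: m = 1.016500, f(m) = -0.067291 < 0 → root in [0.613000, 1.016500]
step 2: m = 0.814750, f(m) = 0.210236 > 0 → root in [0.814750, 1.016500]
step 3: m = 0.915625, f(m) = 0.074570 > 0 → root in [0.915625, 1.016500]

[0.915625, 1.016500]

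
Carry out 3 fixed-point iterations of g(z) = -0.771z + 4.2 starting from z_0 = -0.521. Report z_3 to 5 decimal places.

z_1 = g(-0.521000) = 4.601691
z_2 = g(4.601691) = 0.652096
z_3 = g(0.652096) = 3.697234

3.69723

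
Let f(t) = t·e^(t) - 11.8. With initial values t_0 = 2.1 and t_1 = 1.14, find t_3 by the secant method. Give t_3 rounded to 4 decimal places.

f(t_0) = 5.348957, f(t_1) = -8.235484
t_2 = 1.140000 - (-8.235484)·(1.140000 - 2.100000)/(-8.235484 - (5.348957)) = 1.721994; f(t_2) = -2.164279
t_3 = 1.721994 - (-2.164279)·(1.721994 - 1.140000)/(-2.164279 - (-8.235484)) = 1.929465; f(t_3) = 1.485957

1.9295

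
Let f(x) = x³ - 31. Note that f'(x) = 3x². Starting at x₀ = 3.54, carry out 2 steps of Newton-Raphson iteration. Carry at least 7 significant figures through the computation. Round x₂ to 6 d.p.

x_0 = 3.540000: f = 13.361864, f' = 37.594800 → x_1 = 3.540000 - (13.361864)/(37.594800) = 3.184582
x_1 = 3.184582: f = 1.296641, f' = 30.424690 → x_2 = 3.184582 - (1.296641)/(30.424690) = 3.141964

3.141964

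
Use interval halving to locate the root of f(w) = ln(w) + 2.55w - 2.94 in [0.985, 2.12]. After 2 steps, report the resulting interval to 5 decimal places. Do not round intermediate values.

f(0.985000) = -0.443364, f(2.120000) = 3.217416 (opposite signs)
step 1: m = 1.552500, f(m) = 1.458742 > 0 → root in [0.985000, 1.552500]
step 2: m = 1.268750, f(m) = 0.533345 > 0 → root in [0.985000, 1.268750]

[0.98500, 1.26875]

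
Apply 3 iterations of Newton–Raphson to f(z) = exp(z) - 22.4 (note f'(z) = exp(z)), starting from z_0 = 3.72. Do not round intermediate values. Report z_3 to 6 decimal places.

3.109124

z_0 = 3.720000: f = 18.864394, f' = 41.264394 → z_1 = 3.720000 - (18.864394)/(41.264394) = 3.262841
z_1 = 3.262841: f = 3.723646, f' = 26.123646 → z_2 = 3.262841 - (3.723646)/(26.123646) = 3.120302
z_2 = 3.120302: f = 0.253211, f' = 22.653211 → z_3 = 3.120302 - (0.253211)/(22.653211) = 3.109124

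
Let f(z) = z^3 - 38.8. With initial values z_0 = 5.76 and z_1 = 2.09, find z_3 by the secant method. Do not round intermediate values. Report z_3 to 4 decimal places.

3.8136

f(z_0) = 152.302976, f(z_1) = -29.670671
z_2 = 2.090000 - (-29.670671)·(2.090000 - 5.760000)/(-29.670671 - (152.302976)) = 2.688391; f(z_2) = -19.369802
z_3 = 2.688391 - (-19.369802)·(2.688391 - 2.090000)/(-19.369802 - (-29.670671)) = 3.813608; f(z_3) = 16.663604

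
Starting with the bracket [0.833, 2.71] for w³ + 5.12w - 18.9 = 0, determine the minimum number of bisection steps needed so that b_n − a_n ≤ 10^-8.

28

Initial width b − a = 2.71 − 0.833 = 1.877000.
After n steps the width is (b−a)/2^n; need (b−a)/2^n ≤ 10^-8.
So n ≥ log₂(1.877000/10^-8) = log₂(187700000.0000) ≈ 27.4839.
Hence n = 28.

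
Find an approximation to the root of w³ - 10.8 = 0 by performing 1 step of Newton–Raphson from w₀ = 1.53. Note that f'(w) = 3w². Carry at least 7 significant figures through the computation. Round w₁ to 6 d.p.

w_0 = 1.530000: f = -7.218423, f' = 7.022700 → w_1 = 1.530000 - (-7.218423)/(7.022700) = 2.557870

2.557870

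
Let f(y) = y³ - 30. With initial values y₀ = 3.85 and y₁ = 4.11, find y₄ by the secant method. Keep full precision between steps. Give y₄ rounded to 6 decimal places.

3.109598

f(y_0) = 27.066625, f(y_1) = 39.426531
y_2 = 4.110000 - (39.426531)·(4.110000 - 3.850000)/(39.426531 - (27.066625)) = 3.280633; f(y_2) = 5.307986
y_3 = 3.280633 - (5.307986)·(3.280633 - 4.110000)/(5.307986 - (39.426531)) = 3.151604; f(y_3) = 1.303658
y_4 = 3.151604 - (1.303658)·(3.151604 - 3.280633)/(1.303658 - (5.307986)) = 3.109598; f(y_4) = 0.068555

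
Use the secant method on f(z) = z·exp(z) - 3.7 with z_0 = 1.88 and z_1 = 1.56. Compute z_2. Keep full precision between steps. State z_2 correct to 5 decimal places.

1.31666

f(z_0) = 8.620589, f(z_1) = 3.723761
z_2 = 1.560000 - (3.723761)·(1.560000 - 1.880000)/(3.723761 - (8.620589)) = 1.316658; f(z_2) = 1.212362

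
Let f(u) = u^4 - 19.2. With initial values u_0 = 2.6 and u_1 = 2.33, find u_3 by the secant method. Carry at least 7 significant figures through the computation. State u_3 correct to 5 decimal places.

2.10320

f(u_0) = 26.497600, f(u_1) = 10.272955
u_2 = 2.330000 - (10.272955)·(2.330000 - 2.600000)/(10.272955 - (26.497600)) = 2.159044; f(u_2) = 2.529318
u_3 = 2.159044 - (2.529318)·(2.159044 - 2.330000)/(2.529318 - (10.272955)) = 2.103205; f(u_3) = 0.367081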